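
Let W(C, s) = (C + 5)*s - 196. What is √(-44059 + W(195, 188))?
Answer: 11*I*√55 ≈ 81.578*I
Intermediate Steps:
W(C, s) = -196 + s*(5 + C) (W(C, s) = (5 + C)*s - 196 = s*(5 + C) - 196 = -196 + s*(5 + C))
√(-44059 + W(195, 188)) = √(-44059 + (-196 + 5*188 + 195*188)) = √(-44059 + (-196 + 940 + 36660)) = √(-44059 + 37404) = √(-6655) = 11*I*√55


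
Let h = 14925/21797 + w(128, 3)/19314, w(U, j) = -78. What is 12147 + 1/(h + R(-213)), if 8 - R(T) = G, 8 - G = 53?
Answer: 45751514786514/3766480993 ≈ 12147.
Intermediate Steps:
G = -45 (G = 8 - 1*53 = 8 - 53 = -45)
R(T) = 53 (R(T) = 8 - 1*(-45) = 8 + 45 = 53)
h = 47760214/70164543 (h = 14925/21797 - 78/19314 = 14925*(1/21797) - 78*1/19314 = 14925/21797 - 13/3219 = 47760214/70164543 ≈ 0.68069)
12147 + 1/(h + R(-213)) = 12147 + 1/(47760214/70164543 + 53) = 12147 + 1/(3766480993/70164543) = 12147 + 70164543/3766480993 = 45751514786514/3766480993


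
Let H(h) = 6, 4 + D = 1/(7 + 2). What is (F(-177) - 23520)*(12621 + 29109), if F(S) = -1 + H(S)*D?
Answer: -982505030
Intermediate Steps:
D = -35/9 (D = -4 + 1/(7 + 2) = -4 + 1/9 = -4 + ⅑ = -35/9 ≈ -3.8889)
F(S) = -73/3 (F(S) = -1 + 6*(-35/9) = -1 - 70/3 = -73/3)
(F(-177) - 23520)*(12621 + 29109) = (-73/3 - 23520)*(12621 + 29109) = -70633/3*41730 = -982505030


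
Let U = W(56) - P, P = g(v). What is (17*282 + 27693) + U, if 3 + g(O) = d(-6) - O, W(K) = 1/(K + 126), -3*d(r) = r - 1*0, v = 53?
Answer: 5922463/182 ≈ 32541.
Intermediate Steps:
d(r) = -r/3 (d(r) = -(r - 1*0)/3 = -(r + 0)/3 = -r/3)
W(K) = 1/(126 + K)
g(O) = -1 - O (g(O) = -3 + (-⅓*(-6) - O) = -3 + (2 - O) = -1 - O)
P = -54 (P = -1 - 1*53 = -1 - 53 = -54)
U = 9829/182 (U = 1/(126 + 56) - 1*(-54) = 1/182 + 54 = 9829/182 ≈ 54.005)
(17*282 + 27693) + U = (17*282 + 27693) + 9829/182 = (4794 + 27693) + 9829/182 = 32487 + 9829/182 = 5922463/182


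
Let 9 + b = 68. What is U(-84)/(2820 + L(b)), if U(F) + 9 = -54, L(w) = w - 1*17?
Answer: -7/318 ≈ -0.022013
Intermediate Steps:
b = 59 (b = -9 + 68 = 59)
L(w) = -17 + w (L(w) = w - 17 = -17 + w)
U(F) = -63 (U(F) = -9 - 54 = -63)
U(-84)/(2820 + L(b)) = -63/(2820 + (-17 + 59)) = -63/(2820 + 42) = -63/2862 = -63*1/2862 = -7/318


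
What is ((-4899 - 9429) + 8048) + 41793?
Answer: 35513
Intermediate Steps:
((-4899 - 9429) + 8048) + 41793 = (-14328 + 8048) + 41793 = -6280 + 41793 = 35513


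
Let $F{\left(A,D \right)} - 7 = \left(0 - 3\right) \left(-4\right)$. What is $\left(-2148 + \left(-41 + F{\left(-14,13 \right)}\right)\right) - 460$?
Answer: $-2630$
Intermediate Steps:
$F{\left(A,D \right)} = 19$ ($F{\left(A,D \right)} = 7 + \left(0 - 3\right) \left(-4\right) = 7 - -12 = 7 + 12 = 19$)
$\left(-2148 + \left(-41 + F{\left(-14,13 \right)}\right)\right) - 460 = \left(-2148 + \left(-41 + 19\right)\right) - 460 = \left(-2148 - 22\right) - 460 = -2170 - 460 = -2630$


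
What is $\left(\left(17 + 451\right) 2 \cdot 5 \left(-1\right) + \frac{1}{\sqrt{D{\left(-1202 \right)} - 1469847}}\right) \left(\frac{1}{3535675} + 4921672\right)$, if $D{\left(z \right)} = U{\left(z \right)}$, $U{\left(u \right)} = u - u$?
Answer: $- \frac{1252903150699272}{54395} - \frac{17401432648601 i \sqrt{1469847}}{5196901291725} \approx -2.3033 \cdot 10^{10} - 4059.5 i$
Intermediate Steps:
$U{\left(u \right)} = 0$
$D{\left(z \right)} = 0$
$\left(\left(17 + 451\right) 2 \cdot 5 \left(-1\right) + \frac{1}{\sqrt{D{\left(-1202 \right)} - 1469847}}\right) \left(\frac{1}{3535675} + 4921672\right) = \left(\left(17 + 451\right) 2 \cdot 5 \left(-1\right) + \frac{1}{\sqrt{0 - 1469847}}\right) \left(\frac{1}{3535675} + 4921672\right) = \left(468 \cdot 10 \left(-1\right) + \frac{1}{\sqrt{-1469847}}\right) \left(\frac{1}{3535675} + 4921672\right) = \left(468 \left(-10\right) + \frac{1}{i \sqrt{1469847}}\right) \frac{17401432648601}{3535675} = \left(-4680 - \frac{i \sqrt{1469847}}{1469847}\right) \frac{17401432648601}{3535675} = - \frac{1252903150699272}{54395} - \frac{17401432648601 i \sqrt{1469847}}{5196901291725}$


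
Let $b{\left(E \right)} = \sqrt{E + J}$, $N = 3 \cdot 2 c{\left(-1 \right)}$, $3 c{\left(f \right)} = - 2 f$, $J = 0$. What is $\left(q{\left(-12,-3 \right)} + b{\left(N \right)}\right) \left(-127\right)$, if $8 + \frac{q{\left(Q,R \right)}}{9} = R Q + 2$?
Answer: $-34544$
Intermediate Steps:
$c{\left(f \right)} = - \frac{2 f}{3}$ ($c{\left(f \right)} = \frac{\left(-2\right) f}{3} = - \frac{2 f}{3}$)
$N = 4$ ($N = 3 \cdot 2 \left(\left(- \frac{2}{3}\right) \left(-1\right)\right) = 6 \cdot \frac{2}{3} = 4$)
$q{\left(Q,R \right)} = -54 + 9 Q R$ ($q{\left(Q,R \right)} = -72 + 9 \left(R Q + 2\right) = -72 + 9 \left(Q R + 2\right) = -72 + 9 \left(2 + Q R\right) = -72 + \left(18 + 9 Q R\right) = -54 + 9 Q R$)
$b{\left(E \right)} = \sqrt{E}$ ($b{\left(E \right)} = \sqrt{E + 0} = \sqrt{E}$)
$\left(q{\left(-12,-3 \right)} + b{\left(N \right)}\right) \left(-127\right) = \left(\left(-54 + 9 \left(-12\right) \left(-3\right)\right) + \sqrt{4}\right) \left(-127\right) = \left(\left(-54 + 324\right) + 2\right) \left(-127\right) = \left(270 + 2\right) \left(-127\right) = 272 \left(-127\right) = -34544$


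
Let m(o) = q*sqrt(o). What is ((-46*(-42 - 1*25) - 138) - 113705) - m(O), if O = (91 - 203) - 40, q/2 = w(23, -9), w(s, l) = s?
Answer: -110761 - 92*I*sqrt(38) ≈ -1.1076e+5 - 567.13*I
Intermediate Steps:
q = 46 (q = 2*23 = 46)
O = -152 (O = -112 - 40 = -152)
m(o) = 46*sqrt(o)
((-46*(-42 - 1*25) - 138) - 113705) - m(O) = ((-46*(-42 - 1*25) - 138) - 113705) - 46*sqrt(-152) = ((-46*(-42 - 25) - 138) - 113705) - 46*2*I*sqrt(38) = ((-46*(-67) - 138) - 113705) - 92*I*sqrt(38) = ((3082 - 138) - 113705) - 92*I*sqrt(38) = (2944 - 113705) - 92*I*sqrt(38) = -110761 - 92*I*sqrt(38)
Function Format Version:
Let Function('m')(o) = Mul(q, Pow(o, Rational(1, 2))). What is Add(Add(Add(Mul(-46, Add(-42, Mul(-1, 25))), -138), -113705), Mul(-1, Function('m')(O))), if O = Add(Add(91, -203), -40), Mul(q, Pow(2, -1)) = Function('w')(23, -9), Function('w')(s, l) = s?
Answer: Add(-110761, Mul(-92, I, Pow(38, Rational(1, 2)))) ≈ Add(-1.1076e+5, Mul(-567.13, I))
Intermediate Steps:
q = 46 (q = Mul(2, 23) = 46)
O = -152 (O = Add(-112, -40) = -152)
Function('m')(o) = Mul(46, Pow(o, Rational(1, 2)))
Add(Add(Add(Mul(-46, Add(-42, Mul(-1, 25))), -138), -113705), Mul(-1, Function('m')(O))) = Add(Add(Add(Mul(-46, Add(-42, Mul(-1, 25))), -138), -113705), Mul(-1, Mul(46, Pow(-152, Rational(1, 2))))) = Add(Add(Add(Mul(-46, Add(-42, -25)), -138), -113705), Mul(-1, Mul(46, Mul(2, I, Pow(38, Rational(1, 2)))))) = Add(Add(Add(Mul(-46, -67), -138), -113705), Mul(-1, Mul(92, I, Pow(38, Rational(1, 2))))) = Add(Add(Add(3082, -138), -113705), Mul(-92, I, Pow(38, Rational(1, 2)))) = Add(Add(2944, -113705), Mul(-92, I, Pow(38, Rational(1, 2)))) = Add(-110761, Mul(-92, I, Pow(38, Rational(1, 2))))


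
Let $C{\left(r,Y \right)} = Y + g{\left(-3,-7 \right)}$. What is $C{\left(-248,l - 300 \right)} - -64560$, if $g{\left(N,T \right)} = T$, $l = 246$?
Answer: $64499$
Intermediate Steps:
$C{\left(r,Y \right)} = -7 + Y$ ($C{\left(r,Y \right)} = Y - 7 = -7 + Y$)
$C{\left(-248,l - 300 \right)} - -64560 = \left(-7 + \left(246 - 300\right)\right) - -64560 = \left(-7 - 54\right) + 64560 = -61 + 64560 = 64499$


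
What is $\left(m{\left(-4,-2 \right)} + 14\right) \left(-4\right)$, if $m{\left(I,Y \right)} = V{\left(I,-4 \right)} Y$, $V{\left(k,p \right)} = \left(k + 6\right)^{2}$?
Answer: $-24$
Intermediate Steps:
$V{\left(k,p \right)} = \left(6 + k\right)^{2}$
$m{\left(I,Y \right)} = Y \left(6 + I\right)^{2}$ ($m{\left(I,Y \right)} = \left(6 + I\right)^{2} Y = Y \left(6 + I\right)^{2}$)
$\left(m{\left(-4,-2 \right)} + 14\right) \left(-4\right) = \left(- 2 \left(6 - 4\right)^{2} + 14\right) \left(-4\right) = \left(- 2 \cdot 2^{2} + 14\right) \left(-4\right) = \left(\left(-2\right) 4 + 14\right) \left(-4\right) = \left(-8 + 14\right) \left(-4\right) = 6 \left(-4\right) = -24$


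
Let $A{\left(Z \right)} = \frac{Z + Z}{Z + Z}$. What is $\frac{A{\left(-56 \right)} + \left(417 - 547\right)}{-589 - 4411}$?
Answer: $\frac{129}{5000} \approx 0.0258$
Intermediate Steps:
$A{\left(Z \right)} = 1$ ($A{\left(Z \right)} = \frac{2 Z}{2 Z} = 2 Z \frac{1}{2 Z} = 1$)
$\frac{A{\left(-56 \right)} + \left(417 - 547\right)}{-589 - 4411} = \frac{1 + \left(417 - 547\right)}{-589 - 4411} = \frac{1 + \left(417 - 547\right)}{-5000} = \left(1 - 130\right) \left(- \frac{1}{5000}\right) = \left(-129\right) \left(- \frac{1}{5000}\right) = \frac{129}{5000}$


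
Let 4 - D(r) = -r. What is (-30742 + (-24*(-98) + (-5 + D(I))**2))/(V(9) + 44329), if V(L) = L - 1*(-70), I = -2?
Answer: -28381/44408 ≈ -0.63910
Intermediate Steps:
V(L) = 70 + L (V(L) = L + 70 = 70 + L)
D(r) = 4 + r (D(r) = 4 - (-1)*r = 4 + r)
(-30742 + (-24*(-98) + (-5 + D(I))**2))/(V(9) + 44329) = (-30742 + (-24*(-98) + (-5 + (4 - 2))**2))/((70 + 9) + 44329) = (-30742 + (2352 + (-5 + 2)**2))/(79 + 44329) = (-30742 + (2352 + (-3)**2))/44408 = (-30742 + (2352 + 9))*(1/44408) = (-30742 + 2361)*(1/44408) = -28381*1/44408 = -28381/44408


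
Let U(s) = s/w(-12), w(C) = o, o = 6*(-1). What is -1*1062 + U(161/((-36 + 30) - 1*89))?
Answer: -605179/570 ≈ -1061.7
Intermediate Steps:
o = -6
w(C) = -6
U(s) = -s/6 (U(s) = s/(-6) = s*(-1/6) = -s/6)
-1*1062 + U(161/((-36 + 30) - 1*89)) = -1*1062 - 161/(6*((-36 + 30) - 1*89)) = -1062 - 161/(6*(-6 - 89)) = -1062 - 161/(6*(-95)) = -1062 - 161*(-1)/(6*95) = -1062 - 1/6*(-161/95) = -1062 + 161/570 = -605179/570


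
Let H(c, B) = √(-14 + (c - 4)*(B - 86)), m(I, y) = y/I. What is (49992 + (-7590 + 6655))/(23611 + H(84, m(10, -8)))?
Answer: 165469261/79640897 - 49057*I*√142/79640897 ≈ 2.0777 - 0.0073402*I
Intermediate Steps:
m(I, y) = y/I
H(c, B) = √(-14 + (-86 + B)*(-4 + c)) (H(c, B) = √(-14 + (-4 + c)*(-86 + B)) = √(-14 + (-86 + B)*(-4 + c)))
(49992 + (-7590 + 6655))/(23611 + H(84, m(10, -8))) = (49992 + (-7590 + 6655))/(23611 + √(330 - 86*84 - (-32)/10 - 8/10*84)) = (49992 - 935)/(23611 + √(330 - 7224 - (-32)/10 - 8*⅒*84)) = 49057/(23611 + √(330 - 7224 - 4*(-⅘) - ⅘*84)) = 49057/(23611 + √(330 - 7224 + 16/5 - 336/5)) = 49057/(23611 + √(-6958)) = 49057/(23611 + 7*I*√142)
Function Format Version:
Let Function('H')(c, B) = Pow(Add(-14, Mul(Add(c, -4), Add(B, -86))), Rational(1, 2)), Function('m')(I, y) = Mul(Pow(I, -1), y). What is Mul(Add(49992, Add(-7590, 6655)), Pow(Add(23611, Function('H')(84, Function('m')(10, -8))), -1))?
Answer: Add(Rational(165469261, 79640897), Mul(Rational(-49057, 79640897), I, Pow(142, Rational(1, 2)))) ≈ Add(2.0777, Mul(-0.0073402, I))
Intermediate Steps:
Function('m')(I, y) = Mul(y, Pow(I, -1))
Function('H')(c, B) = Pow(Add(-14, Mul(Add(-86, B), Add(-4, c))), Rational(1, 2)) (Function('H')(c, B) = Pow(Add(-14, Mul(Add(-4, c), Add(-86, B))), Rational(1, 2)) = Pow(Add(-14, Mul(Add(-86, B), Add(-4, c))), Rational(1, 2)))
Mul(Add(49992, Add(-7590, 6655)), Pow(Add(23611, Function('H')(84, Function('m')(10, -8))), -1)) = Mul(Add(49992, Add(-7590, 6655)), Pow(Add(23611, Pow(Add(330, Mul(-86, 84), Mul(-4, Mul(-8, Pow(10, -1))), Mul(Mul(-8, Pow(10, -1)), 84)), Rational(1, 2))), -1)) = Mul(Add(49992, -935), Pow(Add(23611, Pow(Add(330, -7224, Mul(-4, Mul(-8, Rational(1, 10))), Mul(Mul(-8, Rational(1, 10)), 84)), Rational(1, 2))), -1)) = Mul(49057, Pow(Add(23611, Pow(Add(330, -7224, Mul(-4, Rational(-4, 5)), Mul(Rational(-4, 5), 84)), Rational(1, 2))), -1)) = Mul(49057, Pow(Add(23611, Pow(Add(330, -7224, Rational(16, 5), Rational(-336, 5)), Rational(1, 2))), -1)) = Mul(49057, Pow(Add(23611, Pow(-6958, Rational(1, 2))), -1)) = Mul(49057, Pow(Add(23611, Mul(7, I, Pow(142, Rational(1, 2)))), -1))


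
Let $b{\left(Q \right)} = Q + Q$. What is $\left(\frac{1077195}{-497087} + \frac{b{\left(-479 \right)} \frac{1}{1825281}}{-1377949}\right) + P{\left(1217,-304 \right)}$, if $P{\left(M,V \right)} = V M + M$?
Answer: $- \frac{461031969044713349187562}{1250245449487687203} \approx -3.6875 \cdot 10^{5}$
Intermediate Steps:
$b{\left(Q \right)} = 2 Q$
$P{\left(M,V \right)} = M + M V$ ($P{\left(M,V \right)} = M V + M = M + M V$)
$\left(\frac{1077195}{-497087} + \frac{b{\left(-479 \right)} \frac{1}{1825281}}{-1377949}\right) + P{\left(1217,-304 \right)} = \left(\frac{1077195}{-497087} + \frac{2 \left(-479\right) \frac{1}{1825281}}{-1377949}\right) + 1217 \left(1 - 304\right) = \left(1077195 \left(- \frac{1}{497087}\right) + \left(-958\right) \frac{1}{1825281} \left(- \frac{1}{1377949}\right)\right) + 1217 \left(-303\right) = \left(- \frac{1077195}{497087} - - \frac{958}{2515144128669}\right) - 368751 = \left(- \frac{1077195}{497087} + \frac{958}{2515144128669}\right) - 368751 = - \frac{2709300679205394109}{1250245449487687203} - 368751 = - \frac{461031969044713349187562}{1250245449487687203}$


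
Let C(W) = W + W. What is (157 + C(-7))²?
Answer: 20449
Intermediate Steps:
C(W) = 2*W
(157 + C(-7))² = (157 + 2*(-7))² = (157 - 14)² = 143² = 20449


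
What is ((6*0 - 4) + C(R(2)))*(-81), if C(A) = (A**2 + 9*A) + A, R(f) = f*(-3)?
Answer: 2268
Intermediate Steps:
R(f) = -3*f
C(A) = A**2 + 10*A
((6*0 - 4) + C(R(2)))*(-81) = ((6*0 - 4) + (-3*2)*(10 - 3*2))*(-81) = ((0 - 4) - 6*(10 - 6))*(-81) = (-4 - 6*4)*(-81) = (-4 - 24)*(-81) = -28*(-81) = 2268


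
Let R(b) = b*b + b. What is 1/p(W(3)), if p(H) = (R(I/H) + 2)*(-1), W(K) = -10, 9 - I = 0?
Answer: -100/191 ≈ -0.52356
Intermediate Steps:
I = 9 (I = 9 - 1*0 = 9 + 0 = 9)
R(b) = b + b² (R(b) = b² + b = b + b²)
p(H) = -2 - 9*(1 + 9/H)/H (p(H) = ((9/H)*(1 + 9/H) + 2)*(-1) = (9*(1 + 9/H)/H + 2)*(-1) = (2 + 9*(1 + 9/H)/H)*(-1) = -2 - 9*(1 + 9/H)/H)
1/p(W(3)) = 1/(-2 - 81/(-10)² - 9/(-10)) = 1/(-2 - 81*1/100 - 9*(-⅒)) = 1/(-2 - 81/100 + 9/10) = 1/(-191/100) = -100/191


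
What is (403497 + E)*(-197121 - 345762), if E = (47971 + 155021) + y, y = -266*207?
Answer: -299360344041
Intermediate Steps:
y = -55062
E = 147930 (E = (47971 + 155021) - 55062 = 202992 - 55062 = 147930)
(403497 + E)*(-197121 - 345762) = (403497 + 147930)*(-197121 - 345762) = 551427*(-542883) = -299360344041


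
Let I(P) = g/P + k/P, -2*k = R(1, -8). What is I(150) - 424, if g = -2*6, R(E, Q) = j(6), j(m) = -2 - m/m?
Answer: -42407/100 ≈ -424.07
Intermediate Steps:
j(m) = -3 (j(m) = -2 - 1*1 = -2 - 1 = -3)
R(E, Q) = -3
g = -12
k = 3/2 (k = -1/2*(-3) = 3/2 ≈ 1.5000)
I(P) = -21/(2*P) (I(P) = -12/P + 3/(2*P) = -21/(2*P))
I(150) - 424 = -21/2/150 - 424 = -21/2*1/150 - 424 = -7/100 - 424 = -42407/100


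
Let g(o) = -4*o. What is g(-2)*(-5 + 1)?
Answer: -32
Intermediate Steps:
g(-2)*(-5 + 1) = (-4*(-2))*(-5 + 1) = 8*(-4) = -32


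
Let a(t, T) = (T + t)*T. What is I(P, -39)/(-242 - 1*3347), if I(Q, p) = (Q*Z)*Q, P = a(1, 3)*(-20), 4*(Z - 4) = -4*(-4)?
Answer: -460800/3589 ≈ -128.39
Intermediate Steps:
a(t, T) = T*(T + t)
Z = 8 (Z = 4 + (-4*(-4))/4 = 4 + (¼)*16 = 4 + 4 = 8)
P = -240 (P = (3*(3 + 1))*(-20) = (3*4)*(-20) = 12*(-20) = -240)
I(Q, p) = 8*Q² (I(Q, p) = (Q*8)*Q = (8*Q)*Q = 8*Q²)
I(P, -39)/(-242 - 1*3347) = (8*(-240)²)/(-242 - 1*3347) = (8*57600)/(-242 - 3347) = 460800/(-3589) = 460800*(-1/3589) = -460800/3589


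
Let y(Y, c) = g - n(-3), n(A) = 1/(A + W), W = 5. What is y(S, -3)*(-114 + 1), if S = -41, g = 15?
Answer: -3277/2 ≈ -1638.5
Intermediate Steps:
n(A) = 1/(5 + A) (n(A) = 1/(A + 5) = 1/(5 + A))
y(Y, c) = 29/2 (y(Y, c) = 15 - 1/(5 - 3) = 15 - 1/2 = 15 - 1*½ = 15 - ½ = 29/2)
y(S, -3)*(-114 + 1) = 29*(-114 + 1)/2 = (29/2)*(-113) = -3277/2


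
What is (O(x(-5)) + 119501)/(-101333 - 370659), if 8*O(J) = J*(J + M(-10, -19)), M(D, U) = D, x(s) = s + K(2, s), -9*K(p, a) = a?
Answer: -9680231/38231352 ≈ -0.25320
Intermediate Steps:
K(p, a) = -a/9
x(s) = 8*s/9 (x(s) = s - s/9 = 8*s/9)
O(J) = J*(-10 + J)/8 (O(J) = (J*(J - 10))/8 = (J*(-10 + J))/8 = J*(-10 + J)/8)
(O(x(-5)) + 119501)/(-101333 - 370659) = (((8/9)*(-5))*(-10 + (8/9)*(-5))/8 + 119501)/(-101333 - 370659) = ((1/8)*(-40/9)*(-10 - 40/9) + 119501)/(-471992) = ((1/8)*(-40/9)*(-130/9) + 119501)*(-1/471992) = (650/81 + 119501)*(-1/471992) = (9680231/81)*(-1/471992) = -9680231/38231352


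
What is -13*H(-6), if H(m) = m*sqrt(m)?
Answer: 78*I*sqrt(6) ≈ 191.06*I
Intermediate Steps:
H(m) = m**(3/2)
-13*H(-6) = -(-78)*I*sqrt(6) = 78*I*sqrt(6)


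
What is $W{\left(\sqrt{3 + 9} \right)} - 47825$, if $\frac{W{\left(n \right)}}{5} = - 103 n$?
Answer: $-47825 - 1030 \sqrt{3} \approx -49609.0$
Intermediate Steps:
$W{\left(n \right)} = - 515 n$ ($W{\left(n \right)} = 5 \left(- 103 n\right) = - 515 n$)
$W{\left(\sqrt{3 + 9} \right)} - 47825 = - 515 \sqrt{3 + 9} - 47825 = - 515 \sqrt{12} - 47825 = - 515 \cdot 2 \sqrt{3} - 47825 = - 1030 \sqrt{3} - 47825 = -47825 - 1030 \sqrt{3}$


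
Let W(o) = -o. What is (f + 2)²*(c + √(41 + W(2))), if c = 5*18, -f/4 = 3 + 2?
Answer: 29160 + 324*√39 ≈ 31183.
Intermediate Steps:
f = -20 (f = -4*(3 + 2) = -4*5 = -20)
c = 90
(f + 2)²*(c + √(41 + W(2))) = (-20 + 2)²*(90 + √(41 - 1*2)) = (-18)²*(90 + √(41 - 2)) = 324*(90 + √39) = 29160 + 324*√39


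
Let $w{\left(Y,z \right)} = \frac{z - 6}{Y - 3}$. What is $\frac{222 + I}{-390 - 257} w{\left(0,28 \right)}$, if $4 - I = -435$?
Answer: $\frac{14542}{1941} \approx 7.492$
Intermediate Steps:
$I = 439$ ($I = 4 - -435 = 4 + 435 = 439$)
$w{\left(Y,z \right)} = \frac{-6 + z}{-3 + Y}$
$\frac{222 + I}{-390 - 257} w{\left(0,28 \right)} = \frac{222 + 439}{-390 - 257} \frac{-6 + 28}{-3 + 0} = \frac{661}{-647} \frac{1}{-3} \cdot 22 = 661 \left(- \frac{1}{647}\right) \left(\left(- \frac{1}{3}\right) 22\right) = \left(- \frac{661}{647}\right) \left(- \frac{22}{3}\right) = \frac{14542}{1941}$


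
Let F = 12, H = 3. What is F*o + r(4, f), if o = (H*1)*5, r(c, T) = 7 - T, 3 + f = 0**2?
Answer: 190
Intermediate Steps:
f = -3 (f = -3 + 0**2 = -3 + 0 = -3)
o = 15 (o = (3*1)*5 = 3*5 = 15)
F*o + r(4, f) = 12*15 + (7 - 1*(-3)) = 180 + (7 + 3) = 180 + 10 = 190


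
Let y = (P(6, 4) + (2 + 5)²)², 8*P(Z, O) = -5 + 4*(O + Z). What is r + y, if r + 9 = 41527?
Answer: 2839481/64 ≈ 44367.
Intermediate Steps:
r = 41518 (r = -9 + 41527 = 41518)
P(Z, O) = -5/8 + O/2 + Z/2 (P(Z, O) = (-5 + 4*(O + Z))/8 = (-5 + (4*O + 4*Z))/8 = (-5 + 4*O + 4*Z)/8 = -5/8 + O/2 + Z/2)
y = 182329/64 (y = ((-5/8 + (½)*4 + (½)*6) + (2 + 5)²)² = ((-5/8 + 2 + 3) + 7²)² = (35/8 + 49)² = (427/8)² = 182329/64 ≈ 2848.9)
r + y = 41518 + 182329/64 = 2839481/64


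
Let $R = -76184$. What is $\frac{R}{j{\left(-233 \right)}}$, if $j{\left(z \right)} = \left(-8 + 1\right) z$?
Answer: $- \frac{76184}{1631} \approx -46.71$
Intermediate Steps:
$j{\left(z \right)} = - 7 z$
$\frac{R}{j{\left(-233 \right)}} = - \frac{76184}{\left(-7\right) \left(-233\right)} = - \frac{76184}{1631}$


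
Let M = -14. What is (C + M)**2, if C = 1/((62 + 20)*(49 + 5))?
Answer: 3842884081/19607184 ≈ 195.99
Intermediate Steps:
C = 1/4428 (C = 1/(82*54) = 1/4428 ≈ 0.00022584)
(C + M)**2 = (1/4428 - 14)**2 = (-61991/4428)**2 = 3842884081/19607184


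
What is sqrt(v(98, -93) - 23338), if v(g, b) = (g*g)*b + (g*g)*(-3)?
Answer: I*sqrt(945322) ≈ 972.28*I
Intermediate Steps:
v(g, b) = -3*g**2 + b*g**2 (v(g, b) = g**2*b + g**2*(-3) = b*g**2 - 3*g**2 = -3*g**2 + b*g**2)
sqrt(v(98, -93) - 23338) = sqrt(98**2*(-3 - 93) - 23338) = sqrt(9604*(-96) - 23338) = sqrt(-921984 - 23338) = sqrt(-945322) = I*sqrt(945322)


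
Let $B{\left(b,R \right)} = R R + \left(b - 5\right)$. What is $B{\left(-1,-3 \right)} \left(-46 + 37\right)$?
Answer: $-27$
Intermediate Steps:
$B{\left(b,R \right)} = -5 + b + R^{2}$ ($B{\left(b,R \right)} = R^{2} + \left(-5 + b\right) = -5 + b + R^{2}$)
$B{\left(-1,-3 \right)} \left(-46 + 37\right) = \left(-5 - 1 + \left(-3\right)^{2}\right) \left(-46 + 37\right) = \left(-5 - 1 + 9\right) \left(-9\right) = 3 \left(-9\right) = -27$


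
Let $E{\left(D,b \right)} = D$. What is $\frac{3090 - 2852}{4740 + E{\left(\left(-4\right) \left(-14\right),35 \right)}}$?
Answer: $\frac{119}{2398} \approx 0.049625$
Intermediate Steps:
$\frac{3090 - 2852}{4740 + E{\left(\left(-4\right) \left(-14\right),35 \right)}} = \frac{3090 - 2852}{4740 - -56} = \frac{238}{4740 + 56} = \frac{238}{4796} = 238 \cdot \frac{1}{4796} = \frac{119}{2398}$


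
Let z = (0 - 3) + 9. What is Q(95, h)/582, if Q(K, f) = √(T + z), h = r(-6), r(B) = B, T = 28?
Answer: √34/582 ≈ 0.010019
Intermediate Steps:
h = -6
z = 6 (z = -3 + 9 = 6)
Q(K, f) = √34 (Q(K, f) = √(28 + 6) = √34)
Q(95, h)/582 = √34/582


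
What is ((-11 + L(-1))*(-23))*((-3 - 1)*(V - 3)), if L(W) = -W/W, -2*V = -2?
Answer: 2208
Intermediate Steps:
V = 1 (V = -½*(-2) = 1)
L(W) = -1 (L(W) = -1*1 = -1)
((-11 + L(-1))*(-23))*((-3 - 1)*(V - 3)) = ((-11 - 1)*(-23))*((-3 - 1)*(1 - 3)) = (-12*(-23))*(-4*(-2)) = 276*8 = 2208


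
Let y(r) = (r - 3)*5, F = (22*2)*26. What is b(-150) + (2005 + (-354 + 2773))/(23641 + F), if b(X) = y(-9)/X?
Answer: 14338/24785 ≈ 0.57850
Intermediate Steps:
F = 1144 (F = 44*26 = 1144)
y(r) = -15 + 5*r (y(r) = (-3 + r)*5 = -15 + 5*r)
b(X) = -60/X (b(X) = (-15 + 5*(-9))/X = (-15 - 45)/X = -60/X)
b(-150) + (2005 + (-354 + 2773))/(23641 + F) = -60/(-150) + (2005 + (-354 + 2773))/(23641 + 1144) = -60*(-1/150) + (2005 + 2419)/24785 = 2/5 + 4424*(1/24785) = 2/5 + 4424/24785 = 14338/24785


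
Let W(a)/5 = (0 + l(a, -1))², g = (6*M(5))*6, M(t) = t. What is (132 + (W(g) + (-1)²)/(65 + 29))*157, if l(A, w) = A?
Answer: 27382213/94 ≈ 2.9130e+5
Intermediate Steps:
g = 180 (g = (6*5)*6 = 30*6 = 180)
W(a) = 5*a² (W(a) = 5*(0 + a)² = 5*a²)
(132 + (W(g) + (-1)²)/(65 + 29))*157 = (132 + (5*180² + (-1)²)/(65 + 29))*157 = (132 + (5*32400 + 1)/94)*157 = (132 + (162000 + 1)*(1/94))*157 = (132 + 162001*(1/94))*157 = (132 + 162001/94)*157 = (174409/94)*157 = 27382213/94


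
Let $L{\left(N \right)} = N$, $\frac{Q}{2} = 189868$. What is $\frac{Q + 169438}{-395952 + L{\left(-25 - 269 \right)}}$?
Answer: $- \frac{91529}{66041} \approx -1.3859$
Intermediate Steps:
$Q = 379736$ ($Q = 2 \cdot 189868 = 379736$)
$\frac{Q + 169438}{-395952 + L{\left(-25 - 269 \right)}} = \frac{379736 + 169438}{-395952 - 294} = \frac{549174}{-395952 - 294} = \frac{549174}{-396246} = 549174 \left(- \frac{1}{396246}\right) = - \frac{91529}{66041}$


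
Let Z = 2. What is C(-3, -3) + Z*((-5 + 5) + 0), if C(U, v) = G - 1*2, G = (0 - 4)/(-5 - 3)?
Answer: -3/2 ≈ -1.5000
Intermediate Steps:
G = ½ (G = -4/(-8) = -4*(-⅛) = ½ ≈ 0.50000)
C(U, v) = -3/2 (C(U, v) = ½ - 1*2 = ½ - 2 = -3/2)
C(-3, -3) + Z*((-5 + 5) + 0) = -3/2 + 2*((-5 + 5) + 0) = -3/2 + 2*(0 + 0) = -3/2 + 2*0 = -3/2 + 0 = -3/2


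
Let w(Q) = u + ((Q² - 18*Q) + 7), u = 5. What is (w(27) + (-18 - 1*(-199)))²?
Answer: 190096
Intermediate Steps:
w(Q) = 12 + Q² - 18*Q (w(Q) = 5 + ((Q² - 18*Q) + 7) = 5 + (7 + Q² - 18*Q) = 12 + Q² - 18*Q)
(w(27) + (-18 - 1*(-199)))² = ((12 + 27² - 18*27) + (-18 - 1*(-199)))² = ((12 + 729 - 486) + (-18 + 199))² = (255 + 181)² = 436² = 190096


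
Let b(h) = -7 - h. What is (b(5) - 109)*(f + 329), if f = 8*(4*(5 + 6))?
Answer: -82401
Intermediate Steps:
f = 352 (f = 8*(4*11) = 8*44 = 352)
(b(5) - 109)*(f + 329) = ((-7 - 1*5) - 109)*(352 + 329) = ((-7 - 5) - 109)*681 = (-12 - 109)*681 = -121*681 = -82401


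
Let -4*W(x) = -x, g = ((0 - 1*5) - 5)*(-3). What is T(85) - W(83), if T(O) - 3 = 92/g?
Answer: -881/60 ≈ -14.683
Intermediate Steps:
g = 30 (g = ((0 - 5) - 5)*(-3) = (-5 - 5)*(-3) = -10*(-3) = 30)
T(O) = 91/15 (T(O) = 3 + 92/30 = 3 + 92*(1/30) = 3 + 46/15 = 91/15)
W(x) = x/4 (W(x) = -(-1)*x/4 = x/4)
T(85) - W(83) = 91/15 - 83/4 = -881/60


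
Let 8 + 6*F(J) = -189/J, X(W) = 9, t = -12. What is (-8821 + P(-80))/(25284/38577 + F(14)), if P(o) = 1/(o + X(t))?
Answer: 13805980848/4582553 ≈ 3012.7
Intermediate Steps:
P(o) = 1/(9 + o) (P(o) = 1/(o + 9) = 1/(9 + o))
F(J) = -4/3 - 63/(2*J) (F(J) = -4/3 + (-189/J)/6 = -4/3 - 63/(2*J))
(-8821 + P(-80))/(25284/38577 + F(14)) = (-8821 + 1/(9 - 80))/(25284/38577 + (⅙)*(-189 - 8*14)/14) = (-8821 + 1/(-71))/(25284*(1/38577) + (⅙)*(1/14)*(-189 - 112)) = (-8821 - 1/71)/(1204/1837 + (⅙)*(1/14)*(-301)) = -626292/(71*(1204/1837 - 43/12)) = -626292/(71*(-64543/22044)) = -626292/71*(-22044/64543) = 13805980848/4582553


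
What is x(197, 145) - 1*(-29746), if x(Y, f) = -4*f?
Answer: 29166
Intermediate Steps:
x(197, 145) - 1*(-29746) = -4*145 - 1*(-29746) = -580 + 29746 = 29166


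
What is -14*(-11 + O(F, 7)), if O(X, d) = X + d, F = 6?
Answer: -28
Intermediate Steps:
-14*(-11 + O(F, 7)) = -14*(-11 + (6 + 7)) = -14*(-11 + 13) = -14*2 = -28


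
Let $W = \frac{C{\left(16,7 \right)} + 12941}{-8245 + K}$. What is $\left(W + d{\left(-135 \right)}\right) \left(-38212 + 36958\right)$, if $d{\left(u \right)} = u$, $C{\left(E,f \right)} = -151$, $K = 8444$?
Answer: $\frac{17650050}{199} \approx 88694.0$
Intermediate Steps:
$W = \frac{12790}{199}$ ($W = \frac{-151 + 12941}{-8245 + 8444} = \frac{12790}{199} \approx 64.271$)
$\left(W + d{\left(-135 \right)}\right) \left(-38212 + 36958\right) = \left(\frac{12790}{199} - 135\right) \left(-38212 + 36958\right) = \left(- \frac{14075}{199}\right) \left(-1254\right) = \frac{17650050}{199}$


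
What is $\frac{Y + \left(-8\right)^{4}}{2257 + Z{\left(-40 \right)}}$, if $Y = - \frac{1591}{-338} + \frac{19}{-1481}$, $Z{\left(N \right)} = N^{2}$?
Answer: $\frac{2052717337}{1930729346} \approx 1.0632$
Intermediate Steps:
$Y = \frac{2349849}{500578}$ ($Y = \left(-1591\right) \left(- \frac{1}{338}\right) + 19 \left(- \frac{1}{1481}\right) = \frac{1591}{338} - \frac{19}{1481} = \frac{2349849}{500578} \approx 4.6943$)
$\frac{Y + \left(-8\right)^{4}}{2257 + Z{\left(-40 \right)}} = \frac{\frac{2349849}{500578} + \left(-8\right)^{4}}{2257 + \left(-40\right)^{2}} = \frac{\frac{2349849}{500578} + 4096}{2257 + 1600} = \frac{2052717337}{500578 \cdot 3857} = \frac{2052717337}{500578} \cdot \frac{1}{3857} = \frac{2052717337}{1930729346}$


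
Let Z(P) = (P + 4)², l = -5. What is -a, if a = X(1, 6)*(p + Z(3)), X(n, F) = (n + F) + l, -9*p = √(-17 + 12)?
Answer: -98 + 2*I*√5/9 ≈ -98.0 + 0.4969*I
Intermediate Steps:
p = -I*√5/9 (p = -√(-17 + 12)/9 = -I*√5/9 ≈ -0.24845*I)
Z(P) = (4 + P)²
X(n, F) = -5 + F + n (X(n, F) = (n + F) - 5 = (F + n) - 5 = -5 + F + n)
a = 98 - 2*I*√5/9 (a = (-5 + 6 + 1)*(-I*√5/9 + (4 + 3)²) = 2*(-I*√5/9 + 7²) = 2*(-I*√5/9 + 49) = 2*(49 - I*√5/9) = 98 - 2*I*√5/9 ≈ 98.0 - 0.4969*I)
-a = -(98 - 2*I*√5/9) = -98 + 2*I*√5/9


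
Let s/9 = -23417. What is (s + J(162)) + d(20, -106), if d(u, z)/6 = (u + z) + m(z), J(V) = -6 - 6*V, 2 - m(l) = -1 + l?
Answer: -211593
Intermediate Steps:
m(l) = 3 - l (m(l) = 2 - (-1 + l) = 2 + (1 - l) = 3 - l)
s = -210753 (s = 9*(-23417) = -210753)
d(u, z) = 18 + 6*u (d(u, z) = 6*((u + z) + (3 - z)) = 6*(3 + u) = 18 + 6*u)
(s + J(162)) + d(20, -106) = (-210753 + (-6 - 6*162)) + (18 + 6*20) = (-210753 + (-6 - 972)) + (18 + 120) = (-210753 - 978) + 138 = -211731 + 138 = -211593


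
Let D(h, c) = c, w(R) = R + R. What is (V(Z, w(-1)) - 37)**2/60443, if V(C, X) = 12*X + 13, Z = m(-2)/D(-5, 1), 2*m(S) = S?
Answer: 2304/60443 ≈ 0.038119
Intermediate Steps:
w(R) = 2*R
m(S) = S/2
Z = -1 (Z = ((1/2)*(-2))/1 = -1*1 = -1)
V(C, X) = 13 + 12*X
(V(Z, w(-1)) - 37)**2/60443 = ((13 + 12*(2*(-1))) - 37)**2/60443 = ((13 + 12*(-2)) - 37)**2*(1/60443) = ((13 - 24) - 37)**2*(1/60443) = (-11 - 37)**2*(1/60443) = (-48)**2*(1/60443) = 2304*(1/60443) = 2304/60443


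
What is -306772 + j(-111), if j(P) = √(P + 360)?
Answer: -306772 + √249 ≈ -3.0676e+5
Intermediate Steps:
j(P) = √(360 + P)
-306772 + j(-111) = -306772 + √(360 - 111) = -306772 + √249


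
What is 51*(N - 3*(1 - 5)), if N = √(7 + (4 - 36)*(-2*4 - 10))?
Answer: 612 + 51*√583 ≈ 1843.4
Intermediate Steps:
N = √583 (N = √(7 - 32*(-8 - 10)) = √(7 - 32*(-18)) = √(7 + 576) = √583 ≈ 24.145)
51*(N - 3*(1 - 5)) = 51*(√583 - 3*(1 - 5)) = 51*(√583 - 3*(-4)) = 51*(√583 + 12) = 51*(12 + √583) = 612 + 51*√583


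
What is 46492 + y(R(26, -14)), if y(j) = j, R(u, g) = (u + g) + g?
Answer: 46490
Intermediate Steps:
R(u, g) = u + 2*g (R(u, g) = (g + u) + g = u + 2*g)
46492 + y(R(26, -14)) = 46492 + (26 + 2*(-14)) = 46492 + (26 - 28) = 46492 - 2 = 46490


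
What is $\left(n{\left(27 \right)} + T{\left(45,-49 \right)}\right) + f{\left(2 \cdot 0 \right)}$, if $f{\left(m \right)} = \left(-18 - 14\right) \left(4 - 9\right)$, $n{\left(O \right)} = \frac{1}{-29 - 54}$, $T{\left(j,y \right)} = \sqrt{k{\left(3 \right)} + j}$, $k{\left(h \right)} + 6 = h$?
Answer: $\frac{13279}{83} + \sqrt{42} \approx 166.47$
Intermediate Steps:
$k{\left(h \right)} = -6 + h$
$T{\left(j,y \right)} = \sqrt{-3 + j}$ ($T{\left(j,y \right)} = \sqrt{\left(-6 + 3\right) + j} = \sqrt{-3 + j}$)
$n{\left(O \right)} = - \frac{1}{83}$ ($n{\left(O \right)} = \frac{1}{-83} = - \frac{1}{83}$)
$f{\left(m \right)} = 160$ ($f{\left(m \right)} = \left(-32\right) \left(-5\right) = 160$)
$\left(n{\left(27 \right)} + T{\left(45,-49 \right)}\right) + f{\left(2 \cdot 0 \right)} = \left(- \frac{1}{83} + \sqrt{-3 + 45}\right) + 160 = \left(- \frac{1}{83} + \sqrt{42}\right) + 160 = \frac{13279}{83} + \sqrt{42}$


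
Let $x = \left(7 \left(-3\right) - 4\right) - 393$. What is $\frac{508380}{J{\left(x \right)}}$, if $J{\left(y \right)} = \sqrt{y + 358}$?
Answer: $- 16946 i \sqrt{15} \approx - 65632.0 i$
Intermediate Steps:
$x = -418$ ($x = \left(-21 - 4\right) - 393 = -25 - 393 = -418$)
$J{\left(y \right)} = \sqrt{358 + y}$
$\frac{508380}{J{\left(x \right)}} = \frac{508380}{\sqrt{358 - 418}} = \frac{508380}{\sqrt{-60}} = \frac{508380}{2 i \sqrt{15}} = 508380 \left(- \frac{i \sqrt{15}}{30}\right) = - 16946 i \sqrt{15}$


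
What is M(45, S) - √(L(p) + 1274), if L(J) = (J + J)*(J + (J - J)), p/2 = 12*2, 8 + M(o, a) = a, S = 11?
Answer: 3 - √5882 ≈ -73.694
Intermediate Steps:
M(o, a) = -8 + a
p = 48 (p = 2*(12*2) = 2*24 = 48)
L(J) = 2*J² (L(J) = (2*J)*(J + 0) = (2*J)*J = 2*J²)
M(45, S) - √(L(p) + 1274) = (-8 + 11) - √(2*48² + 1274) = 3 - √(2*2304 + 1274) = 3 - √(4608 + 1274) = 3 - √5882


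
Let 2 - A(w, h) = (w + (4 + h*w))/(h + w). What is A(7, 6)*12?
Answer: -324/13 ≈ -24.923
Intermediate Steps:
A(w, h) = 2 - (4 + w + h*w)/(h + w) (A(w, h) = 2 - (w + (4 + h*w))/(h + w) = 2 - (4 + w + h*w)/(h + w))
A(7, 6)*12 = ((-4 + 7 + 2*6 - 1*6*7)/(6 + 7))*12 = ((-4 + 7 + 12 - 42)/13)*12 = ((1/13)*(-27))*12 = -27/13*12 = -324/13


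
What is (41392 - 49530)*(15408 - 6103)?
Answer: -75724090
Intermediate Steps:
(41392 - 49530)*(15408 - 6103) = -8138*9305 = -75724090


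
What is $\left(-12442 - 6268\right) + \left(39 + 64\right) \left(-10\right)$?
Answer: $-19740$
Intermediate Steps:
$\left(-12442 - 6268\right) + \left(39 + 64\right) \left(-10\right) = -18710 + 103 \left(-10\right) = -18710 - 1030 = -19740$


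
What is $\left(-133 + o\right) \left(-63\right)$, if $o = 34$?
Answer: $6237$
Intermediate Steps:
$\left(-133 + o\right) \left(-63\right) = \left(-133 + 34\right) \left(-63\right) = \left(-99\right) \left(-63\right) = 6237$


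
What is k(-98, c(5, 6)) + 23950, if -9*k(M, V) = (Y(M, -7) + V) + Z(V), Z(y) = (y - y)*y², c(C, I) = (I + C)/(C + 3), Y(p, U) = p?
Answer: 1725173/72 ≈ 23961.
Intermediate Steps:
c(C, I) = (C + I)/(3 + C)
Z(y) = 0 (Z(y) = 0*y² = 0)
k(M, V) = -M/9 - V/9 (k(M, V) = -((M + V) + 0)/9 = -(M + V)/9 = -M/9 - V/9)
k(-98, c(5, 6)) + 23950 = (-⅑*(-98) - (5 + 6)/(9*(3 + 5))) + 23950 = (98/9 - 11/(9*8)) + 23950 = (98/9 - 11/72) + 23950 = 773/72 + 23950 = 1725173/72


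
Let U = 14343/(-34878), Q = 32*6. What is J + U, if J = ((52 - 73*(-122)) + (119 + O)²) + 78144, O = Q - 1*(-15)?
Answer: 2248207847/11626 ≈ 1.9338e+5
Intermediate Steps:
Q = 192
O = 207 (O = 192 - 1*(-15) = 192 + 15 = 207)
U = -4781/11626 (U = 14343*(-1/34878) = -4781/11626 ≈ -0.41123)
J = 193378 (J = ((52 - 73*(-122)) + (119 + 207)²) + 78144 = ((52 + 8906) + 326²) + 78144 = (8958 + 106276) + 78144 = 115234 + 78144 = 193378)
J + U = 193378 - 4781/11626 = 2248207847/11626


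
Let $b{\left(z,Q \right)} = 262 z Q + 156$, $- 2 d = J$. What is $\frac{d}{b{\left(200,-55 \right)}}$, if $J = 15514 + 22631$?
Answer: $\frac{38145}{5763688} \approx 0.0066182$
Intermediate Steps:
$J = 38145$
$d = - \frac{38145}{2}$ ($d = \left(- \frac{1}{2}\right) 38145 = - \frac{38145}{2} \approx -19073.0$)
$b{\left(z,Q \right)} = 156 + 262 Q z$ ($b{\left(z,Q \right)} = 262 Q z + 156 = 156 + 262 Q z$)
$\frac{d}{b{\left(200,-55 \right)}} = - \frac{38145}{2 \left(156 + 262 \left(-55\right) 200\right)} = - \frac{38145}{2 \left(156 - 2882000\right)} = - \frac{38145}{2 \left(-2881844\right)} = \left(- \frac{38145}{2}\right) \left(- \frac{1}{2881844}\right) = \frac{38145}{5763688}$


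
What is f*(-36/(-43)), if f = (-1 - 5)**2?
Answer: 1296/43 ≈ 30.140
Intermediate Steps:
f = 36 (f = (-6)**2 = 36)
f*(-36/(-43)) = 36*(-36/(-43)) = 36*(-36*(-1/43)) = 36*(36/43) = 1296/43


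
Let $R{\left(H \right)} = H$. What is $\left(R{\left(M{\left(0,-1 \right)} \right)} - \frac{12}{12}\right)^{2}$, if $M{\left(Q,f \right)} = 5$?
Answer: $16$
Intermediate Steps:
$\left(R{\left(M{\left(0,-1 \right)} \right)} - \frac{12}{12}\right)^{2} = \left(5 - \frac{12}{12}\right)^{2} = \left(5 - 1\right)^{2} = 4^{2} = 16$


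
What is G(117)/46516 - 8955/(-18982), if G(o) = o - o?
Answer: 8955/18982 ≈ 0.47176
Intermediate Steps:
G(o) = 0
G(117)/46516 - 8955/(-18982) = 0/46516 - 8955/(-18982) = 0*(1/46516) - 8955*(-1/18982) = 0 + 8955/18982 = 8955/18982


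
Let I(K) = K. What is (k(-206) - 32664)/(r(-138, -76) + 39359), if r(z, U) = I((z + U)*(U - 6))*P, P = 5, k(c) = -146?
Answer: -32810/127099 ≈ -0.25815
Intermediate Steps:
r(z, U) = 5*(-6 + U)*(U + z) (r(z, U) = ((z + U)*(U - 6))*5 = ((U + z)*(-6 + U))*5 = ((-6 + U)*(U + z))*5 = 5*(-6 + U)*(U + z))
(k(-206) - 32664)/(r(-138, -76) + 39359) = (-146 - 32664)/((-30*(-76) - 30*(-138) + 5*(-76)**2 + 5*(-76)*(-138)) + 39359) = -32810/((2280 + 4140 + 5*5776 + 52440) + 39359) = -32810/((2280 + 4140 + 28880 + 52440) + 39359) = -32810/(87740 + 39359) = -32810/127099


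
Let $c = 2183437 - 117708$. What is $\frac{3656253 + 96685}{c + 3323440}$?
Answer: $\frac{3752938}{5389169} \approx 0.69639$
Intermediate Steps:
$c = 2065729$
$\frac{3656253 + 96685}{c + 3323440} = \frac{3656253 + 96685}{2065729 + 3323440} = \frac{3752938}{5389169}$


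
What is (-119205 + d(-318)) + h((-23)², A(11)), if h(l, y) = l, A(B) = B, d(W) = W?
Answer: -118994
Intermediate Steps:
(-119205 + d(-318)) + h((-23)², A(11)) = (-119205 - 318) + (-23)² = -119523 + 529 = -118994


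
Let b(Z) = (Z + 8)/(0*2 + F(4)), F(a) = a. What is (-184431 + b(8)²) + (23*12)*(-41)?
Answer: -195731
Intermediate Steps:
b(Z) = 2 + Z/4 (b(Z) = (Z + 8)/(0*2 + 4) = (8 + Z)/(0 + 4) = (8 + Z)/4 = (8 + Z)*(¼) = 2 + Z/4)
(-184431 + b(8)²) + (23*12)*(-41) = (-184431 + (2 + (¼)*8)²) + (23*12)*(-41) = (-184431 + (2 + 2)²) + 276*(-41) = (-184431 + 4²) - 11316 = (-184431 + 16) - 11316 = -184415 - 11316 = -195731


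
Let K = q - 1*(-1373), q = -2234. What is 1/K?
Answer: -1/861 ≈ -0.0011614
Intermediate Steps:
K = -861 (K = -2234 - 1*(-1373) = -2234 + 1373 = -861)
1/K = 1/(-861) = -1/861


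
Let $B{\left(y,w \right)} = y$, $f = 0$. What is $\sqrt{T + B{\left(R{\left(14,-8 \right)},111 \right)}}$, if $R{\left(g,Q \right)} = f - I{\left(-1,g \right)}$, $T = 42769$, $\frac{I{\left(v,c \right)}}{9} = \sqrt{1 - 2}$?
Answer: $\sqrt{42769 - 9 i} \approx 206.81 - 0.022 i$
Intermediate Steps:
$I{\left(v,c \right)} = 9 i$ ($I{\left(v,c \right)} = 9 \sqrt{1 - 2} = 9 \sqrt{-1} = 9 i$)
$R{\left(g,Q \right)} = - 9 i$ ($R{\left(g,Q \right)} = 0 - 9 i = - 9 i$)
$\sqrt{T + B{\left(R{\left(14,-8 \right)},111 \right)}} = \sqrt{42769 - 9 i}$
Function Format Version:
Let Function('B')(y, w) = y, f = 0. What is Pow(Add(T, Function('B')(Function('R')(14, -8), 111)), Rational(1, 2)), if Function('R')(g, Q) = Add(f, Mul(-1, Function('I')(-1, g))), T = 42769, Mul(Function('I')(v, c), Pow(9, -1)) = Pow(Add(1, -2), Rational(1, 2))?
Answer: Pow(Add(42769, Mul(-9, I)), Rational(1, 2)) ≈ Add(206.81, Mul(-0.022, I))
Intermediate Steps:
Function('I')(v, c) = Mul(9, I) (Function('I')(v, c) = Mul(9, Pow(Add(1, -2), Rational(1, 2))) = Mul(9, Pow(-1, Rational(1, 2))) = Mul(9, I))
Function('R')(g, Q) = Mul(-9, I) (Function('R')(g, Q) = Add(0, Mul(-1, Mul(9, I))) = Add(0, Mul(-9, I)) = Mul(-9, I))
Pow(Add(T, Function('B')(Function('R')(14, -8), 111)), Rational(1, 2)) = Pow(Add(42769, Mul(-9, I)), Rational(1, 2))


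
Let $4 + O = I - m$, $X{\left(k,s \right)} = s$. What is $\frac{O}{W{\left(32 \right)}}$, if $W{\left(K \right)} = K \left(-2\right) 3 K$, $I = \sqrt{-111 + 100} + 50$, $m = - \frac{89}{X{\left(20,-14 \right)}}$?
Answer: $- \frac{185}{28672} - \frac{i \sqrt{11}}{6144} \approx -0.0064523 - 0.00053982 i$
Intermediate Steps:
$m = \frac{89}{14}$ ($m = - \frac{89}{-14} = \left(-89\right) \left(- \frac{1}{14}\right) = \frac{89}{14} \approx 6.3571$)
$I = 50 + i \sqrt{11}$ ($I = \sqrt{-11} + 50 = i \sqrt{11} + 50 = 50 + i \sqrt{11} \approx 50.0 + 3.3166 i$)
$W{\left(K \right)} = - 6 K^{2}$ ($W{\left(K \right)} = - 2 K 3 K = - 6 K^{2}$)
$O = \frac{555}{14} + i \sqrt{11}$ ($O = -4 + \left(\left(50 + i \sqrt{11}\right) - \frac{89}{14}\right) = -4 + \left(\frac{611}{14} + i \sqrt{11}\right) = \frac{555}{14} + i \sqrt{11} \approx 39.643 + 3.3166 i$)
$\frac{O}{W{\left(32 \right)}} = \frac{\frac{555}{14} + i \sqrt{11}}{\left(-6\right) 32^{2}} = \frac{\frac{555}{14} + i \sqrt{11}}{\left(-6\right) 1024} = \frac{\frac{555}{14} + i \sqrt{11}}{-6144} = \left(\frac{555}{14} + i \sqrt{11}\right) \left(- \frac{1}{6144}\right) = - \frac{185}{28672} - \frac{i \sqrt{11}}{6144}$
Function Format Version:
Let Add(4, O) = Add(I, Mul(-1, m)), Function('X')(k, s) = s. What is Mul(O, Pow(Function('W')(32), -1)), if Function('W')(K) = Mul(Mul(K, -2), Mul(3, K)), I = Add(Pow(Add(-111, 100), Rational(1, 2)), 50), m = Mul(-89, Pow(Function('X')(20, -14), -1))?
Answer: Add(Rational(-185, 28672), Mul(Rational(-1, 6144), I, Pow(11, Rational(1, 2)))) ≈ Add(-0.0064523, Mul(-0.00053982, I))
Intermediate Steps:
m = Rational(89, 14) (m = Mul(-89, Pow(-14, -1)) = Mul(-89, Rational(-1, 14)) = Rational(89, 14) ≈ 6.3571)
I = Add(50, Mul(I, Pow(11, Rational(1, 2)))) (I = Add(Pow(-11, Rational(1, 2)), 50) = Add(Mul(I, Pow(11, Rational(1, 2))), 50) = Add(50, Mul(I, Pow(11, Rational(1, 2)))) ≈ Add(50.000, Mul(3.3166, I)))
Function('W')(K) = Mul(-6, Pow(K, 2)) (Function('W')(K) = Mul(Mul(-2, K), Mul(3, K)) = Mul(-6, Pow(K, 2)))
O = Add(Rational(555, 14), Mul(I, Pow(11, Rational(1, 2)))) (O = Add(-4, Add(Add(50, Mul(I, Pow(11, Rational(1, 2)))), Mul(-1, Rational(89, 14)))) = Add(-4, Add(Add(50, Mul(I, Pow(11, Rational(1, 2)))), Rational(-89, 14))) = Add(-4, Add(Rational(611, 14), Mul(I, Pow(11, Rational(1, 2))))) = Add(Rational(555, 14), Mul(I, Pow(11, Rational(1, 2)))) ≈ Add(39.643, Mul(3.3166, I)))
Mul(O, Pow(Function('W')(32), -1)) = Mul(Add(Rational(555, 14), Mul(I, Pow(11, Rational(1, 2)))), Pow(Mul(-6, Pow(32, 2)), -1)) = Mul(Add(Rational(555, 14), Mul(I, Pow(11, Rational(1, 2)))), Pow(Mul(-6, 1024), -1)) = Mul(Add(Rational(555, 14), Mul(I, Pow(11, Rational(1, 2)))), Pow(-6144, -1)) = Mul(Add(Rational(555, 14), Mul(I, Pow(11, Rational(1, 2)))), Rational(-1, 6144)) = Add(Rational(-185, 28672), Mul(Rational(-1, 6144), I, Pow(11, Rational(1, 2))))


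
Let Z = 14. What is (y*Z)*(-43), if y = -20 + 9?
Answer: 6622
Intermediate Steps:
y = -11
(y*Z)*(-43) = -11*14*(-43) = -154*(-43) = 6622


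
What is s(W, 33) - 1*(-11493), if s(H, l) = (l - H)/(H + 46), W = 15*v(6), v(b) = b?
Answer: 1562991/136 ≈ 11493.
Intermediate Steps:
W = 90 (W = 15*6 = 90)
s(H, l) = (l - H)/(46 + H)
s(W, 33) - 1*(-11493) = (33 - 1*90)/(46 + 90) - 1*(-11493) = (33 - 90)/136 + 11493 = (1/136)*(-57) + 11493 = -57/136 + 11493 = 1562991/136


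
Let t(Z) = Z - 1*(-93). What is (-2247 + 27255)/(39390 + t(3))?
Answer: 4168/6581 ≈ 0.63334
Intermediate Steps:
t(Z) = 93 + Z (t(Z) = Z + 93 = 93 + Z)
(-2247 + 27255)/(39390 + t(3)) = (-2247 + 27255)/(39390 + (93 + 3)) = 25008/(39390 + 96) = 25008/39486 = 25008*(1/39486) = 4168/6581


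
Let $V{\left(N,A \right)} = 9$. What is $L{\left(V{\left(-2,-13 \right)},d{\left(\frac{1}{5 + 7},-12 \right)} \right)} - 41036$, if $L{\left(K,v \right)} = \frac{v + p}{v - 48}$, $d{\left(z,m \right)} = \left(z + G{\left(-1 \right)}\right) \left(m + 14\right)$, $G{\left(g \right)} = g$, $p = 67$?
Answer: $- \frac{533485}{13} \approx -41037.0$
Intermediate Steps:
$d{\left(z,m \right)} = \left(-1 + z\right) \left(14 + m\right)$ ($d{\left(z,m \right)} = \left(z - 1\right) \left(m + 14\right) = \left(-1 + z\right) \left(14 + m\right)$)
$L{\left(K,v \right)} = \frac{67 + v}{-48 + v}$ ($L{\left(K,v \right)} = \frac{v + 67}{v - 48} = \frac{67 + v}{-48 + v}$)
$L{\left(V{\left(-2,-13 \right)},d{\left(\frac{1}{5 + 7},-12 \right)} \right)} - 41036 = \frac{67 - \left(2 - \frac{2}{5 + 7}\right)}{-48 - \left(2 - \frac{2}{5 + 7}\right)} - 41036 = \frac{67 + \left(-14 + 12 + \frac{14}{12} - \frac{12}{12}\right)}{-48 + \left(-14 + 12 + \frac{14}{12} - \frac{12}{12}\right)} - 41036 = \frac{67 + \left(-14 + 12 + 14 \cdot \frac{1}{12} - 1\right)}{-48 + \left(-14 + 12 + 14 \cdot \frac{1}{12} - 1\right)} - 41036 = \frac{67 + \left(-14 + 12 + \frac{7}{6} - 1\right)}{-48 + \left(-14 + 12 + \frac{7}{6} - 1\right)} - 41036 = \frac{67 - \frac{11}{6}}{-48 - \frac{11}{6}} - 41036 = \frac{1}{- \frac{299}{6}} \cdot \frac{391}{6} - 41036 = \left(- \frac{6}{299}\right) \frac{391}{6} - 41036 = - \frac{17}{13} - 41036 = - \frac{533485}{13}$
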